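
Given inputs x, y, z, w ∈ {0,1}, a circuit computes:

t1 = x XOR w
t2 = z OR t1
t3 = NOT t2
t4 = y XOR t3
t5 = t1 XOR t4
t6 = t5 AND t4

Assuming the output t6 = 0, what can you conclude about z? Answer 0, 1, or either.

either

Both values of z occur among assignments with t6 = 0:
  z=0: x=0, y=0, z=0, w=1
  z=1: x=0, y=0, z=1, w=0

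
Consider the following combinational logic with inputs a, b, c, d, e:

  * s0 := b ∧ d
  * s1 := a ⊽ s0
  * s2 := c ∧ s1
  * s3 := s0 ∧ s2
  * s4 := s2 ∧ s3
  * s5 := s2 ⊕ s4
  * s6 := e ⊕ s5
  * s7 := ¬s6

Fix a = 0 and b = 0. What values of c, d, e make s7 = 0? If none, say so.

Check with a = 0 and b = 0 and c=1, d=1, e=0:
s0 = b ∧ d = 0 ∧ 1 = 0
s1 = a ⊽ s0 = 0 ⊽ 0 = 1
s2 = c ∧ s1 = 1 ∧ 1 = 1
s3 = s0 ∧ s2 = 0 ∧ 1 = 0
s4 = s2 ∧ s3 = 1 ∧ 0 = 0
s5 = s2 ⊕ s4 = 1 ⊕ 0 = 1
s6 = e ⊕ s5 = 0 ⊕ 1 = 1
s7 = ¬s6 = ¬1 = 0
So s7 = 0.

c=1, d=1, e=0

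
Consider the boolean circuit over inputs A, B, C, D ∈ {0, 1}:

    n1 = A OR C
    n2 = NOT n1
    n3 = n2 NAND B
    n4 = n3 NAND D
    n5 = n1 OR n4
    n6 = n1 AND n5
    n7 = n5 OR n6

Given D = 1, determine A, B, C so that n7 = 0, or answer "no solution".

A=0 B=0 C=0

Check with D = 1 and A=0, B=0, C=0:
n1 = A OR C = 0 OR 0 = 0
n2 = NOT n1 = NOT 0 = 1
n3 = n2 NAND B = 1 NAND 0 = 1
n4 = n3 NAND D = 1 NAND 1 = 0
n5 = n1 OR n4 = 0 OR 0 = 0
n6 = n1 AND n5 = 0 AND 0 = 0
n7 = n5 OR n6 = 0 OR 0 = 0
So n7 = 0.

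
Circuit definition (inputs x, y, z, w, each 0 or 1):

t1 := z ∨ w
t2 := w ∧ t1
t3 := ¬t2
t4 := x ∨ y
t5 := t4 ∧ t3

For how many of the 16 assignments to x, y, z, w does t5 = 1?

6

t5 = t4 ∧ t3 must be 1, so both t4 = 1 and t3 = 1.
t4 = x ∨ y must be 1, so at least one of x, y is 1.
t3 = ¬t2 must be 1, so t2 = 0.
Satisfying assignments:
  x=0, y=1, z=0, w=0
  x=0, y=1, z=1, w=0
  x=1, y=0, z=0, w=0
  x=1, y=0, z=1, w=0
  x=1, y=1, z=0, w=0
  x=1, y=1, z=1, w=0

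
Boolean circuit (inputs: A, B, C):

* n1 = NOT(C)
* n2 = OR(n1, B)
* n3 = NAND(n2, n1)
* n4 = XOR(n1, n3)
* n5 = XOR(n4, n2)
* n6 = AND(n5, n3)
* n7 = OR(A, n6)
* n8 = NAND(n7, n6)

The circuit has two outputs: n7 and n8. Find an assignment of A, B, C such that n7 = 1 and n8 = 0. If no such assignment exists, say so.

A=1, B=0, C=1

Check with A=1, B=0, C=1:
n1 = NOT(C) = NOT 1 = 0
n2 = OR(n1, B) = OR(0, 0) = 0
n3 = NAND(n2, n1) = NAND(0, 0) = 1
n4 = XOR(n1, n3) = XOR(0, 1) = 1
n5 = XOR(n4, n2) = XOR(1, 0) = 1
n6 = AND(n5, n3) = AND(1, 1) = 1
n7 = OR(A, n6) = OR(1, 1) = 1
n8 = NAND(n7, n6) = NAND(1, 1) = 0
So n7 = 1 and n8 = 0.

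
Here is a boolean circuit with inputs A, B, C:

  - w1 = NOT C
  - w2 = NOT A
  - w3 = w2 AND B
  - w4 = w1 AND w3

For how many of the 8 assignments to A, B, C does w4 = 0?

7

w4 = w1 AND w3 must be 0, so at least one of w1, w3 is 0.
Enumerating the 8 input combinations, 7 give w4 = 0 and 1 give w4 = 1.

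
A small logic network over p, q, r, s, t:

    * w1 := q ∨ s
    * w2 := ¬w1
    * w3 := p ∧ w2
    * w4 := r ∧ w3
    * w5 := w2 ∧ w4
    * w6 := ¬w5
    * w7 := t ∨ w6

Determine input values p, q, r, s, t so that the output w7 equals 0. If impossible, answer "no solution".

p=1, q=0, r=1, s=0, t=0

w7 = t ∨ w6 must be 0, so both t = 0 and w6 = 0.
w6 = ¬w5 must be 0, so w5 = 1.
w5 = w2 ∧ w4 must be 1, so both w2 = 1 and w4 = 1.
Check with p=1, q=0, r=1, s=0, t=0:
w1 = q ∨ s = 0 ∨ 0 = 0
w2 = ¬w1 = ¬0 = 1
w3 = p ∧ w2 = 1 ∧ 1 = 1
w4 = r ∧ w3 = 1 ∧ 1 = 1
w5 = w2 ∧ w4 = 1 ∧ 1 = 1
w6 = ¬w5 = ¬1 = 0
w7 = t ∨ w6 = 0 ∨ 0 = 0
So w7 = 0 as required.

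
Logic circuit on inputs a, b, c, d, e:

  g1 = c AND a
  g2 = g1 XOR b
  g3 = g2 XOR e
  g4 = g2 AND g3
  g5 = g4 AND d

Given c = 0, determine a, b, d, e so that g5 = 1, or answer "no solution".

a=1 b=1 d=1 e=0

g5 = g4 AND d must be 1, so both g4 = 1 and d = 1.
g4 = g2 AND g3 must be 1, so both g2 = 1 and g3 = 1.
Check with c = 0 and a=1, b=1, d=1, e=0:
g1 = c AND a = 0 AND 1 = 0
g2 = g1 XOR b = 0 XOR 1 = 1
g3 = g2 XOR e = 1 XOR 0 = 1
g4 = g2 AND g3 = 1 AND 1 = 1
g5 = g4 AND d = 1 AND 1 = 1
So g5 = 1.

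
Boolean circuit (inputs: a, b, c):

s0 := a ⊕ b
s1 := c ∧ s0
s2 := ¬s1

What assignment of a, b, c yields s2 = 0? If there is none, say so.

Check with a=0, b=1, c=1:
s0 = a ⊕ b = 0 ⊕ 1 = 1
s1 = c ∧ s0 = 1 ∧ 1 = 1
s2 = ¬s1 = ¬1 = 0
So s2 = 0 as required.

a=0, b=1, c=1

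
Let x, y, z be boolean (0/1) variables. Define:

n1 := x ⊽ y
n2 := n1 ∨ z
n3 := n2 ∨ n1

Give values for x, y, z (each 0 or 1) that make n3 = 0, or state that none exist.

x=1, y=1, z=0

n3 = n2 ∨ n1 must be 0, so both n2 = 0 and n1 = 0.
Check with x=1, y=1, z=0:
n1 = x ⊽ y = 1 ⊽ 1 = 0
n2 = n1 ∨ z = 0 ∨ 0 = 0
n3 = n2 ∨ n1 = 0 ∨ 0 = 0
So n3 = 0 as required.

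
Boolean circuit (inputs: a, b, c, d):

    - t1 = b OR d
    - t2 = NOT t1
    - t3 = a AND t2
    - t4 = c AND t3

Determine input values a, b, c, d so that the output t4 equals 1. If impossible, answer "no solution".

t4 = c AND t3 must be 1, so both c = 1 and t3 = 1.
t3 = a AND t2 must be 1, so both a = 1 and t2 = 1.
Check with a=1, b=0, c=1, d=0:
t1 = b OR d = 0 OR 0 = 0
t2 = NOT t1 = NOT 0 = 1
t3 = a AND t2 = 1 AND 1 = 1
t4 = c AND t3 = 1 AND 1 = 1
So t4 = 1 as required.

a=1, b=0, c=1, d=0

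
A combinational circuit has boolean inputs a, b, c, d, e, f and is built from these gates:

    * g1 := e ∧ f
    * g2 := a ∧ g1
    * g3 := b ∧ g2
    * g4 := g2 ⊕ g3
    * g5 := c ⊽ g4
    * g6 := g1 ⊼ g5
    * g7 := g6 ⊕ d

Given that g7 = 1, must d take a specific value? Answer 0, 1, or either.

Both values of d occur among assignments with g7 = 1:
  d=0: a=0, b=0, c=0, d=0, e=0, f=0
  d=1: a=0, b=0, c=0, d=1, e=1, f=1

either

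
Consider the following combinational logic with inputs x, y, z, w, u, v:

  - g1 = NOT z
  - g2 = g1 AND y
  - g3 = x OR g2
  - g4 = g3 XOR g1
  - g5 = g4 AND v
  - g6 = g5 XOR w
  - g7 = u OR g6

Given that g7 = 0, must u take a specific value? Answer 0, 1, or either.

g7 = u OR g6 must be 0, so both u = 0 and g6 = 0.
Every assignment with g7 = 0 has u = 0; there are 16 such assignment(s).

0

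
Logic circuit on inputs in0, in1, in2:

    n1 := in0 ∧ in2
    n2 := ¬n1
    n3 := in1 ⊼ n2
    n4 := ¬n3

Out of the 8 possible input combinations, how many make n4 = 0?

5

n4 = ¬n3 must be 0, so n3 = 1.
n3 = in1 ⊼ n2 must be 1, so at least one of in1, n2 is 0.
Enumerating the 8 input combinations, 5 give n4 = 0 and 3 give n4 = 1.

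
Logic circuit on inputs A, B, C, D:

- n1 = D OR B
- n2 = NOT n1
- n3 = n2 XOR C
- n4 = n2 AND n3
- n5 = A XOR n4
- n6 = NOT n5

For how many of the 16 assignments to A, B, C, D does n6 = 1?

8

n6 = NOT n5 must be 1, so n5 = 0.
Enumerating the 16 input combinations, 8 give n6 = 1 and 8 give n6 = 0.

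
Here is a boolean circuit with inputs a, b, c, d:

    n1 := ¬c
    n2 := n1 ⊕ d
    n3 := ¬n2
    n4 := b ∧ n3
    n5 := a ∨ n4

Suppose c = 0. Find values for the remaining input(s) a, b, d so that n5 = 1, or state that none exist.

a=1 b=0 d=0

n5 = a ∨ n4 must be 1, so at least one of a, n4 is 1.
Check with c = 0 and a=1, b=0, d=0:
n1 = ¬c = ¬0 = 1
n2 = n1 ⊕ d = 1 ⊕ 0 = 1
n3 = ¬n2 = ¬1 = 0
n4 = b ∧ n3 = 0 ∧ 0 = 0
n5 = a ∨ n4 = 1 ∨ 0 = 1
So n5 = 1.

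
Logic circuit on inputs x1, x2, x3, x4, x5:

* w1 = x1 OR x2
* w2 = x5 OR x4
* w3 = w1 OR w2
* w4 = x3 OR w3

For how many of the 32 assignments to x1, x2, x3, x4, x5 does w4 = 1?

w4 = x3 OR w3 must be 1, so at least one of x3, w3 is 1.
Enumerating the 32 input combinations, 31 give w4 = 1 and 1 give w4 = 0.

31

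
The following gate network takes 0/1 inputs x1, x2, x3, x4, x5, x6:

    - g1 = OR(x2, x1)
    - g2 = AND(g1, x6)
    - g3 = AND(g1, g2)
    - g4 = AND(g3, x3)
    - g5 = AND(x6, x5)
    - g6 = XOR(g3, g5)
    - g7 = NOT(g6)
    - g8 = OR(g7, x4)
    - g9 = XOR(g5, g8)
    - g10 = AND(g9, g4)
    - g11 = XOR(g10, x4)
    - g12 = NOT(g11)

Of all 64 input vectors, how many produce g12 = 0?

g12 = NOT(g11) must be 0, so g11 = 1.
Enumerating the 64 input combinations, 29 give g12 = 0 and 35 give g12 = 1.

29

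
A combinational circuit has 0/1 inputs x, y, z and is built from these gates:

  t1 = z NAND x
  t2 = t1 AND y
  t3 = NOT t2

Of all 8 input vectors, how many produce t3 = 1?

5

t3 = NOT t2 must be 1, so t2 = 0.
t2 = t1 AND y must be 0, so at least one of t1, y is 0.
Satisfying assignments:
  x=0, y=0, z=0
  x=0, y=0, z=1
  x=1, y=0, z=0
  x=1, y=0, z=1
  x=1, y=1, z=1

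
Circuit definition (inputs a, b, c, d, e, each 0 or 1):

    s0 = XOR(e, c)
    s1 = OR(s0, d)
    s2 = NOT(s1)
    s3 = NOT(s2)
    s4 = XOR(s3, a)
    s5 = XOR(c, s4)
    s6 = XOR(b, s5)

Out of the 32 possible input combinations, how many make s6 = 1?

s6 = XOR(b, s5) must be 1, so b and s5 differ.
Enumerating the 32 input combinations, 16 give s6 = 1 and 16 give s6 = 0.

16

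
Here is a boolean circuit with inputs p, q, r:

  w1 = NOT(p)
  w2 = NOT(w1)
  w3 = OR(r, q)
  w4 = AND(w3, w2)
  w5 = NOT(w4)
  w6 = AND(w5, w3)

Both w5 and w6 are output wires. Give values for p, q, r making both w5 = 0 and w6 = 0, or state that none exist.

Check with p=1, q=1, r=1:
w1 = NOT(p) = NOT 1 = 0
w2 = NOT(w1) = NOT 0 = 1
w3 = OR(r, q) = OR(1, 1) = 1
w4 = AND(w3, w2) = AND(1, 1) = 1
w5 = NOT(w4) = NOT 1 = 0
w6 = AND(w5, w3) = AND(0, 1) = 0
So w5 = 0 and w6 = 0.

p=1, q=1, r=1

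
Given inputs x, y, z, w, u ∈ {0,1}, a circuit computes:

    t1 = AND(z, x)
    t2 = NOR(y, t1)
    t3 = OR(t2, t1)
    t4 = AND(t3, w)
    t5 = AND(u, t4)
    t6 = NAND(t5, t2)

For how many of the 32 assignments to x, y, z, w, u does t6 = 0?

3

t6 = NAND(t5, t2) must be 0, so both t5 = 1 and t2 = 1.
t5 = AND(u, t4) must be 1, so both u = 1 and t4 = 1.
t2 = NOR(y, t1) must be 1, so both y = 0 and t1 = 0.
Enumerating the 32 input combinations, 3 give t6 = 0 and 29 give t6 = 1.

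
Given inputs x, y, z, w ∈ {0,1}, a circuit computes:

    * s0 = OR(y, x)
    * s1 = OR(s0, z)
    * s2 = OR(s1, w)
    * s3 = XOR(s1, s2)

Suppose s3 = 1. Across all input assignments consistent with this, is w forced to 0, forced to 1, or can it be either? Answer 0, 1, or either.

s3 = XOR(s1, s2) must be 1, so s1 and s2 differ.
Every assignment with s3 = 1 has w = 1; there are 1 such assignment(s).
  x=0, y=0, z=0, w=1

1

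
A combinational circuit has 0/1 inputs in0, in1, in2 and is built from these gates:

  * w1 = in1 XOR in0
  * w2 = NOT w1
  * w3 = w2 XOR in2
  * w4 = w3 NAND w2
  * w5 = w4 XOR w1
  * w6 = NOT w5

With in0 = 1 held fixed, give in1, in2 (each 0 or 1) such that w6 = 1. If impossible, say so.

Check with in0 = 1 and in1=1, in2=0:
w1 = in1 XOR in0 = 1 XOR 1 = 0
w2 = NOT w1 = NOT 0 = 1
w3 = w2 XOR in2 = 1 XOR 0 = 1
w4 = w3 NAND w2 = 1 NAND 1 = 0
w5 = w4 XOR w1 = 0 XOR 0 = 0
w6 = NOT w5 = NOT 0 = 1
So w6 = 1.

in1=1, in2=0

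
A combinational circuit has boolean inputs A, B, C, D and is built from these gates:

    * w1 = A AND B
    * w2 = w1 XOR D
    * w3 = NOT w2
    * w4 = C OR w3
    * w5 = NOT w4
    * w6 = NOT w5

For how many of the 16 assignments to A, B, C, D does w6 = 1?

12

w6 = NOT w5 must be 1, so w5 = 0.
Enumerating the 16 input combinations, 12 give w6 = 1 and 4 give w6 = 0.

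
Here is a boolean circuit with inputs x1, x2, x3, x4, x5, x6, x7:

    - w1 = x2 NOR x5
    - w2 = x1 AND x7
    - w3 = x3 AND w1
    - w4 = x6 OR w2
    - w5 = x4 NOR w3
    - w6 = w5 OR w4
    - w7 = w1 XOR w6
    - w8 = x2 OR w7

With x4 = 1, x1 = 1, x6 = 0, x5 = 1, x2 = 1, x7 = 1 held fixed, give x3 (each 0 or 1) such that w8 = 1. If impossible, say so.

Check with x4 = 1, x1 = 1, x6 = 0, x5 = 1, x2 = 1, x7 = 1 and x3=1:
w1 = x2 NOR x5 = 1 NOR 1 = 0
w2 = x1 AND x7 = 1 AND 1 = 1
w3 = x3 AND w1 = 1 AND 0 = 0
w4 = x6 OR w2 = 0 OR 1 = 1
w5 = x4 NOR w3 = 1 NOR 0 = 0
w6 = w5 OR w4 = 0 OR 1 = 1
w7 = w1 XOR w6 = 0 XOR 1 = 1
w8 = x2 OR w7 = 1 OR 1 = 1
So w8 = 1.

x3=1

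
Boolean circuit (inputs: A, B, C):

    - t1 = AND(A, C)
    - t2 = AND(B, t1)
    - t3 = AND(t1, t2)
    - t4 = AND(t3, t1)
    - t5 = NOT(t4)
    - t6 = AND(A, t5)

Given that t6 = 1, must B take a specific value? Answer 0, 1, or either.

Both values of B occur among assignments with t6 = 1:
  B=0: A=1, B=0, C=0
  B=1: A=1, B=1, C=0

either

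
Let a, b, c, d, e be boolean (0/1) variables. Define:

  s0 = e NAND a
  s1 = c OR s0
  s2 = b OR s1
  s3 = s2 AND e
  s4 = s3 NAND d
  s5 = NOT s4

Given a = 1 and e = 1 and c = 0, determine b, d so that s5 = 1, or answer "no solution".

b=1, d=1

Check with a = 1 and e = 1 and c = 0 and b=1, d=1:
s0 = e NAND a = 1 NAND 1 = 0
s1 = c OR s0 = 0 OR 0 = 0
s2 = b OR s1 = 1 OR 0 = 1
s3 = s2 AND e = 1 AND 1 = 1
s4 = s3 NAND d = 1 NAND 1 = 0
s5 = NOT s4 = NOT 0 = 1
So s5 = 1.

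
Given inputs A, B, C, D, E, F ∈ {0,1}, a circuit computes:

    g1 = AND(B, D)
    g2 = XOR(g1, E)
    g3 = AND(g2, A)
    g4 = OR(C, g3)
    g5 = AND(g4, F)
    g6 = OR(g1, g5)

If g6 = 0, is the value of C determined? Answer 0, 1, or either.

either

Both values of C occur among assignments with g6 = 0:
  C=0: A=0, B=0, C=0, D=0, E=0, F=0
  C=1: A=0, B=0, C=1, D=0, E=0, F=0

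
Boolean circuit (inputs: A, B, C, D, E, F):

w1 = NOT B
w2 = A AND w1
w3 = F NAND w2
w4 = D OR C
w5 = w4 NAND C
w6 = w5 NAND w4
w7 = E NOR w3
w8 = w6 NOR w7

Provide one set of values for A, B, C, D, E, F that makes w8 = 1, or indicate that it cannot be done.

A=1 B=1 C=0 D=1 E=1 F=0

Check with A=1 B=1 C=0 D=1 E=1 F=0:
w1 = NOT B = NOT 1 = 0
w2 = A AND w1 = 1 AND 0 = 0
w3 = F NAND w2 = 0 NAND 0 = 1
w4 = D OR C = 1 OR 0 = 1
w5 = w4 NAND C = 1 NAND 0 = 1
w6 = w5 NAND w4 = 1 NAND 1 = 0
w7 = E NOR w3 = 1 NOR 1 = 0
w8 = w6 NOR w7 = 0 NOR 0 = 1
So w8 = 1 as required.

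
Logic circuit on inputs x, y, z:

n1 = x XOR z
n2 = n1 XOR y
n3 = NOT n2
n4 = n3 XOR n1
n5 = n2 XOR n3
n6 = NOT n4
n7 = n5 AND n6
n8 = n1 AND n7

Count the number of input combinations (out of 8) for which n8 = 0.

6

n8 = n1 AND n7 must be 0, so at least one of n1, n7 is 0.
Enumerating the 8 input combinations, 6 give n8 = 0 and 2 give n8 = 1.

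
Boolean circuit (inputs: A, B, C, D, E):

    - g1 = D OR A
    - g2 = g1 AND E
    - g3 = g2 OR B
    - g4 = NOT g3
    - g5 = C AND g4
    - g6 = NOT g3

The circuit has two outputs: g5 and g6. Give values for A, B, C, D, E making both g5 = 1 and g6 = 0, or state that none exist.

Across all 32 input combinations, none give both g5 = 1 and g6 = 0.

no solution exists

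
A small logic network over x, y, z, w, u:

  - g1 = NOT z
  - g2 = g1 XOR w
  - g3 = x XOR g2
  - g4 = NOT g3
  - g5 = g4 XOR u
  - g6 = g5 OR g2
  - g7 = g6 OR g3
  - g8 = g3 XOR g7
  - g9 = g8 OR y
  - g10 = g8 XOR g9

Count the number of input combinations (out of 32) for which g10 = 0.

g10 = g8 XOR g9 must be 0, so g8 and g9 are equal.
Enumerating the 32 input combinations, 22 give g10 = 0 and 10 give g10 = 1.

22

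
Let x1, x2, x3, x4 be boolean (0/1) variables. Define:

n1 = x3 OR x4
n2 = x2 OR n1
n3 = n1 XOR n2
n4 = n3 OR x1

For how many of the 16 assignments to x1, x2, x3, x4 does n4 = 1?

9

n4 = n3 OR x1 must be 1, so at least one of n3, x1 is 1.
Enumerating the 16 input combinations, 9 give n4 = 1 and 7 give n4 = 0.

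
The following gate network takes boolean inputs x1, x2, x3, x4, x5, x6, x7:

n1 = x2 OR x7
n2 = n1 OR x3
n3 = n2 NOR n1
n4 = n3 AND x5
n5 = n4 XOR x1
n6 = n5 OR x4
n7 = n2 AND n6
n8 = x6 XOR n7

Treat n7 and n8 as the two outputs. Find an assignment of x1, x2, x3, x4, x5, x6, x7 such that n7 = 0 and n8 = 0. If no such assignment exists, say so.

x1=0, x2=0, x3=1, x4=0, x5=0, x6=0, x7=1

Check with x1=0, x2=0, x3=1, x4=0, x5=0, x6=0, x7=1:
n1 = x2 OR x7 = 0 OR 1 = 1
n2 = n1 OR x3 = 1 OR 1 = 1
n3 = n2 NOR n1 = 1 NOR 1 = 0
n4 = n3 AND x5 = 0 AND 0 = 0
n5 = n4 XOR x1 = 0 XOR 0 = 0
n6 = n5 OR x4 = 0 OR 0 = 0
n7 = n2 AND n6 = 1 AND 0 = 0
n8 = x6 XOR n7 = 0 XOR 0 = 0
So n7 = 0 and n8 = 0.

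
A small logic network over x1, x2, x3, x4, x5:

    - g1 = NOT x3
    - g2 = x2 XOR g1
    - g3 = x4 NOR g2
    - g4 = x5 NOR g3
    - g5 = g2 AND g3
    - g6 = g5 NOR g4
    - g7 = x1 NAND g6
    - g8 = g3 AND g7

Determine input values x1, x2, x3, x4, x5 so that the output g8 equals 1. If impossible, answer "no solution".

g8 = g3 AND g7 must be 1, so both g3 = 1 and g7 = 1.
g3 = x4 NOR g2 must be 1, so both x4 = 0 and g2 = 0.
Check with x1=0, x2=0, x3=1, x4=0, x5=1:
g1 = NOT x3 = NOT 1 = 0
g2 = x2 XOR g1 = 0 XOR 0 = 0
g3 = x4 NOR g2 = 0 NOR 0 = 1
g4 = x5 NOR g3 = 1 NOR 1 = 0
g5 = g2 AND g3 = 0 AND 1 = 0
g6 = g5 NOR g4 = 0 NOR 0 = 1
g7 = x1 NAND g6 = 0 NAND 1 = 1
g8 = g3 AND g7 = 1 AND 1 = 1
So g8 = 1 as required.

x1=0, x2=0, x3=1, x4=0, x5=1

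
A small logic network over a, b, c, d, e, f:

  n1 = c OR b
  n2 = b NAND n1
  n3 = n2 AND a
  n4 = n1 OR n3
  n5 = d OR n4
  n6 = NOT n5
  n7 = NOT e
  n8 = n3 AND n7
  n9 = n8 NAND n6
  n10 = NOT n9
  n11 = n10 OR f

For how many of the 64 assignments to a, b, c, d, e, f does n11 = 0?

32

n11 = n10 OR f must be 0, so both n10 = 0 and f = 0.
Enumerating the 64 input combinations, 32 give n11 = 0 and 32 give n11 = 1.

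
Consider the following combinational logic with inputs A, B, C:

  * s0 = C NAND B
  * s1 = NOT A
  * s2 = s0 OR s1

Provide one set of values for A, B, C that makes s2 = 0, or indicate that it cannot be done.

s2 = s0 OR s1 must be 0, so both s0 = 0 and s1 = 0.
s0 = C NAND B must be 0, so both C = 1 and B = 1.
Check with A=1, B=1, C=1:
s0 = C NAND B = 1 NAND 1 = 0
s1 = NOT A = NOT 1 = 0
s2 = s0 OR s1 = 0 OR 0 = 0
So s2 = 0 as required.

A=1, B=1, C=1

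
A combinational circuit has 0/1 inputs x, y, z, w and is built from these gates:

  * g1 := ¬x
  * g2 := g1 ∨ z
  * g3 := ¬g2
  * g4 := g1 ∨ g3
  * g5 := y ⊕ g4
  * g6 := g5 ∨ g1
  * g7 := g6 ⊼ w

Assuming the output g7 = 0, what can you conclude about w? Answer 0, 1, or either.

1

g7 = g6 ⊼ w must be 0, so both g6 = 1 and w = 1.
g6 = g5 ∨ g1 must be 1, so at least one of g5, g1 is 1.
Every assignment with g7 = 0 has w = 1; there are 6 such assignment(s).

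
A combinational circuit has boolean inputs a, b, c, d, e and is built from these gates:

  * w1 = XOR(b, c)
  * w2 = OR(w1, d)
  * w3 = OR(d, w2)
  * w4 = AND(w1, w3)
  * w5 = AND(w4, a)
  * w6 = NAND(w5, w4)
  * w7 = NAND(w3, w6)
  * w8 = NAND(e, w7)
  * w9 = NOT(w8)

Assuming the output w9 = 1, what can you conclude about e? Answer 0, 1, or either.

w9 = NOT(w8) must be 1, so w8 = 0.
w8 = NAND(e, w7) must be 0, so both e = 1 and w7 = 1.
Every assignment with w9 = 1 has e = 1; there are 8 such assignment(s).

1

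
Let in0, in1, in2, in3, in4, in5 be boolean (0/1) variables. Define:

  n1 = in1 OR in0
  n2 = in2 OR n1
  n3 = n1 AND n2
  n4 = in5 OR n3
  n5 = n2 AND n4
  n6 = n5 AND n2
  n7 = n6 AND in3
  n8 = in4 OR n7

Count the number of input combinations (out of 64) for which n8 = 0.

19

n8 = in4 OR n7 must be 0, so both in4 = 0 and n7 = 0.
n7 = n6 AND in3 must be 0, so at least one of n6, in3 is 0.
Enumerating the 64 input combinations, 19 give n8 = 0 and 45 give n8 = 1.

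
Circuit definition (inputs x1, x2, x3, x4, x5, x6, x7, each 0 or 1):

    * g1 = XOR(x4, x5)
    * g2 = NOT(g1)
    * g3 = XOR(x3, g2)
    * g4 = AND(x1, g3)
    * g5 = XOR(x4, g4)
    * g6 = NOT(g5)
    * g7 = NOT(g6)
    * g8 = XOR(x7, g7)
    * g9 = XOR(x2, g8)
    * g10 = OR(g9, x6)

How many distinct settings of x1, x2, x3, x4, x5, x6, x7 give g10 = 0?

g10 = OR(g9, x6) must be 0, so both g9 = 0 and x6 = 0.
g9 = XOR(x2, g8) must be 0, so x2 and g8 are equal.
Enumerating the 128 input combinations, 32 give g10 = 0 and 96 give g10 = 1.

32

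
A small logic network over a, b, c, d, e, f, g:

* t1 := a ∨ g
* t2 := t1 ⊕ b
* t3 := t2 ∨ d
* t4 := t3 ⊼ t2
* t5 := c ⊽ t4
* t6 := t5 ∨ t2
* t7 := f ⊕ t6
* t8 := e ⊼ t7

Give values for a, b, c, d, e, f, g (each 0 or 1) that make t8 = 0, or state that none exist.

a=0 b=1 c=1 d=0 e=1 f=0 g=0

t8 = e ⊼ t7 must be 0, so both e = 1 and t7 = 1.
t7 = f ⊕ t6 must be 1, so f and t6 differ.
Check with a=0 b=1 c=1 d=0 e=1 f=0 g=0:
t1 = a ∨ g = 0 ∨ 0 = 0
t2 = t1 ⊕ b = 0 ⊕ 1 = 1
t3 = t2 ∨ d = 1 ∨ 0 = 1
t4 = t3 ⊼ t2 = 1 ⊼ 1 = 0
t5 = c ⊽ t4 = 1 ⊽ 0 = 0
t6 = t5 ∨ t2 = 0 ∨ 1 = 1
t7 = f ⊕ t6 = 0 ⊕ 1 = 1
t8 = e ⊼ t7 = 1 ⊼ 1 = 0
So t8 = 0 as required.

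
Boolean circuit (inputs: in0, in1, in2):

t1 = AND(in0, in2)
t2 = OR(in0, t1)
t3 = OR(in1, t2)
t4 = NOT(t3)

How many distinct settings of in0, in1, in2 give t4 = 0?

t4 = NOT(t3) must be 0, so t3 = 1.
t3 = OR(in1, t2) must be 1, so at least one of in1, t2 is 1.
Enumerating the 8 input combinations, 6 give t4 = 0 and 2 give t4 = 1.

6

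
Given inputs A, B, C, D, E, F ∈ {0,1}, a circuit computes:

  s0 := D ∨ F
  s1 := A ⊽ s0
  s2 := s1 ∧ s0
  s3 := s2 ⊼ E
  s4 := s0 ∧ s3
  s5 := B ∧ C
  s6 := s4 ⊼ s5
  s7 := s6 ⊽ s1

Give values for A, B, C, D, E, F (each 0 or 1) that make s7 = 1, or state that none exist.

A=0, B=1, C=1, D=1, E=0, F=0

s7 = s6 ⊽ s1 must be 1, so both s6 = 0 and s1 = 0.
s6 = s4 ⊼ s5 must be 0, so both s4 = 1 and s5 = 1.
s1 = A ⊽ s0 must be 0, so at least one of A, s0 is 1.
Check with A=0, B=1, C=1, D=1, E=0, F=0:
s0 = D ∨ F = 1 ∨ 0 = 1
s1 = A ⊽ s0 = 0 ⊽ 1 = 0
s2 = s1 ∧ s0 = 0 ∧ 1 = 0
s3 = s2 ⊼ E = 0 ⊼ 0 = 1
s4 = s0 ∧ s3 = 1 ∧ 1 = 1
s5 = B ∧ C = 1 ∧ 1 = 1
s6 = s4 ⊼ s5 = 1 ⊼ 1 = 0
s7 = s6 ⊽ s1 = 0 ⊽ 0 = 1
So s7 = 1 as required.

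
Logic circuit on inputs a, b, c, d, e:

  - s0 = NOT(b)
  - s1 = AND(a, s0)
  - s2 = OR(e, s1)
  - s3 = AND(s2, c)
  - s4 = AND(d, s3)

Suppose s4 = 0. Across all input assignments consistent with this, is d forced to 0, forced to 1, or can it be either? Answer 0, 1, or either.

either

Both values of d occur among assignments with s4 = 0:
  d=0: a=0, b=0, c=0, d=0, e=0
  d=1: a=0, b=0, c=0, d=1, e=0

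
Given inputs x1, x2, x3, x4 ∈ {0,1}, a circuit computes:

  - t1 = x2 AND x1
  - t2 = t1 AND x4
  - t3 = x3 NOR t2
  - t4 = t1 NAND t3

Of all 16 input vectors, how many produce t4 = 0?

t4 = t1 NAND t3 must be 0, so both t1 = 1 and t3 = 1.
t1 = x2 AND x1 must be 1, so both x2 = 1 and x1 = 1.
Satisfying assignments:
  x1=1, x2=1, x3=0, x4=0

1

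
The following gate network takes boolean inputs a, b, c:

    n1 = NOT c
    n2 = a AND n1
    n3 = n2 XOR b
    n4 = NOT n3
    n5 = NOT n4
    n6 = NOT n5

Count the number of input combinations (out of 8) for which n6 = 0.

n6 = NOT n5 must be 0, so n5 = 1.
n5 = NOT n4 must be 1, so n4 = 0.
Satisfying assignments:
  a=0, b=1, c=0
  a=0, b=1, c=1
  a=1, b=0, c=0
  a=1, b=1, c=1

4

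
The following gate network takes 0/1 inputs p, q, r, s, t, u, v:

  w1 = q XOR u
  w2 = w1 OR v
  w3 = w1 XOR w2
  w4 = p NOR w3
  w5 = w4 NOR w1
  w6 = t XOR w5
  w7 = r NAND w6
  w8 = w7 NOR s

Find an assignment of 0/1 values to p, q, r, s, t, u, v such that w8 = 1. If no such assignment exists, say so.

p=1, q=0, r=1, s=0, t=0, u=0, v=0

w8 = w7 NOR s must be 1, so both w7 = 0 and s = 0.
w7 = r NAND w6 must be 0, so both r = 1 and w6 = 1.
Check with p=1, q=0, r=1, s=0, t=0, u=0, v=0:
w1 = q XOR u = 0 XOR 0 = 0
w2 = w1 OR v = 0 OR 0 = 0
w3 = w1 XOR w2 = 0 XOR 0 = 0
w4 = p NOR w3 = 1 NOR 0 = 0
w5 = w4 NOR w1 = 0 NOR 0 = 1
w6 = t XOR w5 = 0 XOR 1 = 1
w7 = r NAND w6 = 1 NAND 1 = 0
w8 = w7 NOR s = 0 NOR 0 = 1
So w8 = 1 as required.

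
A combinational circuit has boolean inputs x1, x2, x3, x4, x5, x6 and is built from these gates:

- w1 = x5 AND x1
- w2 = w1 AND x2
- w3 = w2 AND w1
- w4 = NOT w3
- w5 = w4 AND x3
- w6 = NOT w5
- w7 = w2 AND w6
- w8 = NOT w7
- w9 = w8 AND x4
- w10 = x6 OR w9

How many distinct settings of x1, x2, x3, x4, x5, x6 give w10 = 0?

w10 = x6 OR w9 must be 0, so both x6 = 0 and w9 = 0.
w9 = w8 AND x4 must be 0, so at least one of w8, x4 is 0.
Enumerating the 64 input combinations, 18 give w10 = 0 and 46 give w10 = 1.

18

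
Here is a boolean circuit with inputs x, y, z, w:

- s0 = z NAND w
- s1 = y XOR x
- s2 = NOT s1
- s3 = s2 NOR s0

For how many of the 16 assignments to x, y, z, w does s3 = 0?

14

s3 = s2 NOR s0 must be 0, so at least one of s2, s0 is 1.
Enumerating the 16 input combinations, 14 give s3 = 0 and 2 give s3 = 1.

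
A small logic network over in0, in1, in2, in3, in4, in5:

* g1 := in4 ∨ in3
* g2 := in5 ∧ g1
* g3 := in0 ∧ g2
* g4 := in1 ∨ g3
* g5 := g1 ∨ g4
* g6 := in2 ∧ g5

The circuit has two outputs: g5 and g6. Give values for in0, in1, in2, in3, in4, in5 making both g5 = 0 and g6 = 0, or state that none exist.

Check with in0=1, in1=0, in2=1, in3=0, in4=0, in5=0:
g1 = in4 ∨ in3 = 0 ∨ 0 = 0
g2 = in5 ∧ g1 = 0 ∧ 0 = 0
g3 = in0 ∧ g2 = 1 ∧ 0 = 0
g4 = in1 ∨ g3 = 0 ∨ 0 = 0
g5 = g1 ∨ g4 = 0 ∨ 0 = 0
g6 = in2 ∧ g5 = 1 ∧ 0 = 0
So g5 = 0 and g6 = 0.

in0=1, in1=0, in2=1, in3=0, in4=0, in5=0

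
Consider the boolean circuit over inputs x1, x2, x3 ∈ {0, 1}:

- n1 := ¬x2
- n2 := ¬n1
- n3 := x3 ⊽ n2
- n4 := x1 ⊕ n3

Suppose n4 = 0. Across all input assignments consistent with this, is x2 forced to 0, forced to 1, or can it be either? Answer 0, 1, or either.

Both values of x2 occur among assignments with n4 = 0:
  x2=0: x1=0, x2=0, x3=1
  x2=1: x1=0, x2=1, x3=0

either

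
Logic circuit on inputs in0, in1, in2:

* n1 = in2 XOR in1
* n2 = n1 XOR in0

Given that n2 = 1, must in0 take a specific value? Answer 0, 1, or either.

Both values of in0 occur among assignments with n2 = 1:
  in0=0: in0=0, in1=0, in2=1
  in0=1: in0=1, in1=0, in2=0

either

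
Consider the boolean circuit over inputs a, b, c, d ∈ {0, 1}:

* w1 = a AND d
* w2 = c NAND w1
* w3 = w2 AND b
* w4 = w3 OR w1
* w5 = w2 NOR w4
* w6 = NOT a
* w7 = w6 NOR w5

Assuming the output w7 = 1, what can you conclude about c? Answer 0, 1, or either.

either

Both values of c occur among assignments with w7 = 1:
  c=0: a=1, b=0, c=0, d=0
  c=1: a=1, b=0, c=1, d=0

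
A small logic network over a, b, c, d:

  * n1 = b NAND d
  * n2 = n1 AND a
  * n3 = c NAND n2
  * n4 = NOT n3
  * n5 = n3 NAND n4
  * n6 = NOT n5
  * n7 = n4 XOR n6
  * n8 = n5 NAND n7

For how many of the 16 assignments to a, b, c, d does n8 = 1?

13

n8 = n5 NAND n7 must be 1, so at least one of n5, n7 is 0.
Enumerating the 16 input combinations, 13 give n8 = 1 and 3 give n8 = 0.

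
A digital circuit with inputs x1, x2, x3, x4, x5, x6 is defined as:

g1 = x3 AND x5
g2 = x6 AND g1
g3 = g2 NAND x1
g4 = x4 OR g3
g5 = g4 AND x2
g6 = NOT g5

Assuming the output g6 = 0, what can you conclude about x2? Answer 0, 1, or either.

g6 = NOT g5 must be 0, so g5 = 1.
g5 = g4 AND x2 must be 1, so both g4 = 1 and x2 = 1.
Every assignment with g6 = 0 has x2 = 1; there are 31 such assignment(s).

1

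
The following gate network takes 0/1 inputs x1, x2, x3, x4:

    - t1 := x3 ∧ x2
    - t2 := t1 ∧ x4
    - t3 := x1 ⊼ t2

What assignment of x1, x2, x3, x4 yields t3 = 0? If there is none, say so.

Check with x1=1, x2=1, x3=1, x4=1:
t1 = x3 ∧ x2 = 1 ∧ 1 = 1
t2 = t1 ∧ x4 = 1 ∧ 1 = 1
t3 = x1 ⊼ t2 = 1 ⊼ 1 = 0
So t3 = 0 as required.

x1=1, x2=1, x3=1, x4=1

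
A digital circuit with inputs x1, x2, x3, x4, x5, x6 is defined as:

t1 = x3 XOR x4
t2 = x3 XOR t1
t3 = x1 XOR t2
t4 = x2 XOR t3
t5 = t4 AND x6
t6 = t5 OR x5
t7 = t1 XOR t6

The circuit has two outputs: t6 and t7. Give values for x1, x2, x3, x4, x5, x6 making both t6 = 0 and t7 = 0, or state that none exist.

x1=0 x2=1 x3=1 x4=1 x5=0 x6=1

Check with x1=0 x2=1 x3=1 x4=1 x5=0 x6=1:
t1 = x3 XOR x4 = 1 XOR 1 = 0
t2 = x3 XOR t1 = 1 XOR 0 = 1
t3 = x1 XOR t2 = 0 XOR 1 = 1
t4 = x2 XOR t3 = 1 XOR 1 = 0
t5 = t4 AND x6 = 0 AND 1 = 0
t6 = t5 OR x5 = 0 OR 0 = 0
t7 = t1 XOR t6 = 0 XOR 0 = 0
So t6 = 0 and t7 = 0.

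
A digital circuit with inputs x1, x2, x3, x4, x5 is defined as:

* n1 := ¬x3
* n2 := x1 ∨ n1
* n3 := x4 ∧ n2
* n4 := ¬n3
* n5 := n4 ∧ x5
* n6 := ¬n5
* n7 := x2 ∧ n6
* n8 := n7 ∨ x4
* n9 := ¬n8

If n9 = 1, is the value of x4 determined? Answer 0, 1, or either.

0

n9 = ¬n8 must be 1, so n8 = 0.
n8 = n7 ∨ x4 must be 0, so both n7 = 0 and x4 = 0.
Every assignment with n9 = 1 has x4 = 0; there are 12 such assignment(s).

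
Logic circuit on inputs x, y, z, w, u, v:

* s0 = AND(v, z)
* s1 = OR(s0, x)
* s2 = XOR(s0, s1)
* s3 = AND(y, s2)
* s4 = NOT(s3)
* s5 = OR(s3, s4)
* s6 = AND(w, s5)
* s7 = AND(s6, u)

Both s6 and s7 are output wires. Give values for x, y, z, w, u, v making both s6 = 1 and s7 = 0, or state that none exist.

x=0, y=1, z=0, w=1, u=0, v=1

Check with x=0, y=1, z=0, w=1, u=0, v=1:
s0 = AND(v, z) = AND(1, 0) = 0
s1 = OR(s0, x) = OR(0, 0) = 0
s2 = XOR(s0, s1) = XOR(0, 0) = 0
s3 = AND(y, s2) = AND(1, 0) = 0
s4 = NOT(s3) = NOT 0 = 1
s5 = OR(s3, s4) = OR(0, 1) = 1
s6 = AND(w, s5) = AND(1, 1) = 1
s7 = AND(s6, u) = AND(1, 0) = 0
So s6 = 1 and s7 = 0.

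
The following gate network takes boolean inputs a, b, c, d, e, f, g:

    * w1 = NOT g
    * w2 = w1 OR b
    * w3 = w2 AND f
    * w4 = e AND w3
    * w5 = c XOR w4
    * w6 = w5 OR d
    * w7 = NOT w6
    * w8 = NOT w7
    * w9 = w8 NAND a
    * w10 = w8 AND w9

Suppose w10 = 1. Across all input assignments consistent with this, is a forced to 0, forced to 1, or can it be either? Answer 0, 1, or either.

w10 = w8 AND w9 must be 1, so both w8 = 1 and w9 = 1.
w8 = NOT w7 must be 1, so w7 = 0.
w9 = w8 NAND a must be 1, so at least one of w8, a is 0.
Every assignment with w10 = 1 has a = 0; there are 48 such assignment(s).

0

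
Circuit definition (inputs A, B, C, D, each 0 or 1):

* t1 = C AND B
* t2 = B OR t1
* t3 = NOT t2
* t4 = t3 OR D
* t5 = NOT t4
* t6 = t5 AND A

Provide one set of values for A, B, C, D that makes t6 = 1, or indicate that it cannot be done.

t6 = t5 AND A must be 1, so both t5 = 1 and A = 1.
t5 = NOT t4 must be 1, so t4 = 0.
t4 = t3 OR D must be 0, so both t3 = 0 and D = 0.
Check with A=1, B=1, C=1, D=0:
t1 = C AND B = 1 AND 1 = 1
t2 = B OR t1 = 1 OR 1 = 1
t3 = NOT t2 = NOT 1 = 0
t4 = t3 OR D = 0 OR 0 = 0
t5 = NOT t4 = NOT 0 = 1
t6 = t5 AND A = 1 AND 1 = 1
So t6 = 1 as required.

A=1, B=1, C=1, D=0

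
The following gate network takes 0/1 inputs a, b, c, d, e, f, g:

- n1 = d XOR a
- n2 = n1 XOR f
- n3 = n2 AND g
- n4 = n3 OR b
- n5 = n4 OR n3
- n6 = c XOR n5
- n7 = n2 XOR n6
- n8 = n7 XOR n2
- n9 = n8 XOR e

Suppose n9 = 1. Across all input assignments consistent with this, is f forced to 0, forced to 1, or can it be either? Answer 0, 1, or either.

either

Both values of f occur among assignments with n9 = 1:
  f=0: a=0, b=0, c=0, d=0, e=1, f=0, g=0
  f=1: a=0, b=0, c=0, d=0, e=0, f=1, g=1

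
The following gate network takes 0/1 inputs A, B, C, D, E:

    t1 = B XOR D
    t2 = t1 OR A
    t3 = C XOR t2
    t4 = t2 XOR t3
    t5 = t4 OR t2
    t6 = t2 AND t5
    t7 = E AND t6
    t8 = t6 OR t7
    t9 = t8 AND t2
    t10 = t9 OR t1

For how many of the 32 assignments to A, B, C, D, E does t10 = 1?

24

t10 = t9 OR t1 must be 1, so at least one of t9, t1 is 1.
Enumerating the 32 input combinations, 24 give t10 = 1 and 8 give t10 = 0.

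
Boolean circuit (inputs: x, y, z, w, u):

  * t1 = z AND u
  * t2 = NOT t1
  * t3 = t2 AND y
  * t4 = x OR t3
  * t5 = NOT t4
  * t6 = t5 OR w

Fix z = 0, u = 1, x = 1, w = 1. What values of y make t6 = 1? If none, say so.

Check with z = 0, u = 1, x = 1, w = 1 and y=1:
t1 = z AND u = 0 AND 1 = 0
t2 = NOT t1 = NOT 0 = 1
t3 = t2 AND y = 1 AND 1 = 1
t4 = x OR t3 = 1 OR 1 = 1
t5 = NOT t4 = NOT 1 = 0
t6 = t5 OR w = 0 OR 1 = 1
So t6 = 1.

y=1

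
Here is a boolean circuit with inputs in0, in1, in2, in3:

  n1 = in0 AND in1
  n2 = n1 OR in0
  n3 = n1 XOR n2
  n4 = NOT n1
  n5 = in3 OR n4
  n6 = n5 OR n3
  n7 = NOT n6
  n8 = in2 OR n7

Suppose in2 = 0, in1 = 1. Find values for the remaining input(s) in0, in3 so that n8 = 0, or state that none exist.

in0=1 in3=1

Check with in2 = 0, in1 = 1 and in0=1, in3=1:
n1 = in0 AND in1 = 1 AND 1 = 1
n2 = n1 OR in0 = 1 OR 1 = 1
n3 = n1 XOR n2 = 1 XOR 1 = 0
n4 = NOT n1 = NOT 1 = 0
n5 = in3 OR n4 = 1 OR 0 = 1
n6 = n5 OR n3 = 1 OR 0 = 1
n7 = NOT n6 = NOT 1 = 0
n8 = in2 OR n7 = 0 OR 0 = 0
So n8 = 0.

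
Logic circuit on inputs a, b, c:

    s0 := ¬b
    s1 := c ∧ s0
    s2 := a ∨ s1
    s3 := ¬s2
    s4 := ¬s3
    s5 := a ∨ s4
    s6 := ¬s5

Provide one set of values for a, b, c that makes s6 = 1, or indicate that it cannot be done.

s6 = ¬s5 must be 1, so s5 = 0.
s5 = a ∨ s4 must be 0, so both a = 0 and s4 = 0.
Check with a=0, b=1, c=0:
s0 = ¬b = ¬1 = 0
s1 = c ∧ s0 = 0 ∧ 0 = 0
s2 = a ∨ s1 = 0 ∨ 0 = 0
s3 = ¬s2 = ¬0 = 1
s4 = ¬s3 = ¬1 = 0
s5 = a ∨ s4 = 0 ∨ 0 = 0
s6 = ¬s5 = ¬0 = 1
So s6 = 1 as required.

a=0, b=1, c=0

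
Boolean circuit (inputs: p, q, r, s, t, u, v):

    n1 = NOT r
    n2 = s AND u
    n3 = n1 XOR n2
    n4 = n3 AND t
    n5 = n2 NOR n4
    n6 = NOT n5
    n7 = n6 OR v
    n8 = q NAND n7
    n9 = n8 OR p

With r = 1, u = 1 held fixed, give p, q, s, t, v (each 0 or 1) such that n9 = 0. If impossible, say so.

Check with r = 1, u = 1 and p=0, q=1, s=1, t=0, v=0:
n1 = NOT r = NOT 1 = 0
n2 = s AND u = 1 AND 1 = 1
n3 = n1 XOR n2 = 0 XOR 1 = 1
n4 = n3 AND t = 1 AND 0 = 0
n5 = n2 NOR n4 = 1 NOR 0 = 0
n6 = NOT n5 = NOT 0 = 1
n7 = n6 OR v = 1 OR 0 = 1
n8 = q NAND n7 = 1 NAND 1 = 0
n9 = n8 OR p = 0 OR 0 = 0
So n9 = 0.

p=0 q=1 s=1 t=0 v=0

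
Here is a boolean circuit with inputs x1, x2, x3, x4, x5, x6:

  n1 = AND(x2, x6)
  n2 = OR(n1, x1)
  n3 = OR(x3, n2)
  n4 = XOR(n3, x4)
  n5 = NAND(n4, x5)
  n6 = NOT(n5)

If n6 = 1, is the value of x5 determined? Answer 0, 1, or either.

n6 = NOT(n5) must be 1, so n5 = 0.
Every assignment with n6 = 1 has x5 = 1; there are 16 such assignment(s).

1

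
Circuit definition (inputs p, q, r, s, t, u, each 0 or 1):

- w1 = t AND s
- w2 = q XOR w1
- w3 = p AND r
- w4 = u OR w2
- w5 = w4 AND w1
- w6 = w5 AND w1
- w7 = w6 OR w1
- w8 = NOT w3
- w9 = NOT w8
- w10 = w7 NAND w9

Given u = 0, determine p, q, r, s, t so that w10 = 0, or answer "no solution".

Check with u = 0 and p=1, q=1, r=1, s=1, t=1:
w1 = t AND s = 1 AND 1 = 1
w2 = q XOR w1 = 1 XOR 1 = 0
w3 = p AND r = 1 AND 1 = 1
w4 = u OR w2 = 0 OR 0 = 0
w5 = w4 AND w1 = 0 AND 1 = 0
w6 = w5 AND w1 = 0 AND 1 = 0
w7 = w6 OR w1 = 0 OR 1 = 1
w8 = NOT w3 = NOT 1 = 0
w9 = NOT w8 = NOT 0 = 1
w10 = w7 NAND w9 = 1 NAND 1 = 0
So w10 = 0.

p=1, q=1, r=1, s=1, t=1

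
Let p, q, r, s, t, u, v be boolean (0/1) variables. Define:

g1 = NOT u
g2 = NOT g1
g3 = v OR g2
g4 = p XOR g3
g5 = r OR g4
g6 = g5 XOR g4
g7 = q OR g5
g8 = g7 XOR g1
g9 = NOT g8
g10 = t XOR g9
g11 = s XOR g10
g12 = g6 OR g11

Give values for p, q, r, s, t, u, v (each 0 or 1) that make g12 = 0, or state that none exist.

p=0, q=0, r=0, s=0, t=0, u=1, v=1

Check with p=0, q=0, r=0, s=0, t=0, u=1, v=1:
g1 = NOT u = NOT 1 = 0
g2 = NOT g1 = NOT 0 = 1
g3 = v OR g2 = 1 OR 1 = 1
g4 = p XOR g3 = 0 XOR 1 = 1
g5 = r OR g4 = 0 OR 1 = 1
g6 = g5 XOR g4 = 1 XOR 1 = 0
g7 = q OR g5 = 0 OR 1 = 1
g8 = g7 XOR g1 = 1 XOR 0 = 1
g9 = NOT g8 = NOT 1 = 0
g10 = t XOR g9 = 0 XOR 0 = 0
g11 = s XOR g10 = 0 XOR 0 = 0
g12 = g6 OR g11 = 0 OR 0 = 0
So g12 = 0 as required.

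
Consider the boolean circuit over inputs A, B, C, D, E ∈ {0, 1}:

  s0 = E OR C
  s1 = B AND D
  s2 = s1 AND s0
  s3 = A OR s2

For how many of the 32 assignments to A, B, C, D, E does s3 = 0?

s3 = A OR s2 must be 0, so both A = 0 and s2 = 0.
Enumerating the 32 input combinations, 13 give s3 = 0 and 19 give s3 = 1.

13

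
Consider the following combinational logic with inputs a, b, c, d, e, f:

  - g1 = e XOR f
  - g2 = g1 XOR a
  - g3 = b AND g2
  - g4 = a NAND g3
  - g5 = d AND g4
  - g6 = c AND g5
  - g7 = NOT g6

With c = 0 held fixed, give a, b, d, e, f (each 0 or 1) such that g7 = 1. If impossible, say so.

Check with c = 0 and a=0, b=1, d=1, e=0, f=0:
g1 = e XOR f = 0 XOR 0 = 0
g2 = g1 XOR a = 0 XOR 0 = 0
g3 = b AND g2 = 1 AND 0 = 0
g4 = a NAND g3 = 0 NAND 0 = 1
g5 = d AND g4 = 1 AND 1 = 1
g6 = c AND g5 = 0 AND 1 = 0
g7 = NOT g6 = NOT 0 = 1
So g7 = 1.

a=0, b=1, d=1, e=0, f=0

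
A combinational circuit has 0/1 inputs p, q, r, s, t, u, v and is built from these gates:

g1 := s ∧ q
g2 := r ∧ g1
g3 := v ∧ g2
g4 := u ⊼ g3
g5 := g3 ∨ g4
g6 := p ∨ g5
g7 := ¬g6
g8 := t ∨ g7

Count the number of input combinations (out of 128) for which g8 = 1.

g8 = t ∨ g7 must be 1, so at least one of t, g7 is 1.
Enumerating the 128 input combinations, 64 give g8 = 1 and 64 give g8 = 0.

64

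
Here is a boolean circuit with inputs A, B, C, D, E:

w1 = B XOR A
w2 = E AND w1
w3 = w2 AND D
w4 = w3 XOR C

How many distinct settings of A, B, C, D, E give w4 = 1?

w4 = w3 XOR C must be 1, so w3 and C differ.
Enumerating the 32 input combinations, 16 give w4 = 1 and 16 give w4 = 0.

16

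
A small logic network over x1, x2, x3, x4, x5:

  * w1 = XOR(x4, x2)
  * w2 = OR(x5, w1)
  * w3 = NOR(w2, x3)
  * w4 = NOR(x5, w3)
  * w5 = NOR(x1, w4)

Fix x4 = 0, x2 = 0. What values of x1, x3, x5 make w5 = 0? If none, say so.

w5 = NOR(x1, w4) must be 0, so at least one of x1, w4 is 1.
Check with x4 = 0, x2 = 0 and x1=1, x3=0, x5=1:
w1 = XOR(x4, x2) = XOR(0, 0) = 0
w2 = OR(x5, w1) = OR(1, 0) = 1
w3 = NOR(w2, x3) = NOR(1, 0) = 0
w4 = NOR(x5, w3) = NOR(1, 0) = 0
w5 = NOR(x1, w4) = NOR(1, 0) = 0
So w5 = 0.

x1=1, x3=0, x5=1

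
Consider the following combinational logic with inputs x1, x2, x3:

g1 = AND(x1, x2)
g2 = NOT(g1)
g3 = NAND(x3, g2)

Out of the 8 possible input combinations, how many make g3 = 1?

5

g3 = NAND(x3, g2) must be 1, so at least one of x3, g2 is 0.
Satisfying assignments:
  x1=0, x2=0, x3=0
  x1=0, x2=1, x3=0
  x1=1, x2=0, x3=0
  x1=1, x2=1, x3=0
  x1=1, x2=1, x3=1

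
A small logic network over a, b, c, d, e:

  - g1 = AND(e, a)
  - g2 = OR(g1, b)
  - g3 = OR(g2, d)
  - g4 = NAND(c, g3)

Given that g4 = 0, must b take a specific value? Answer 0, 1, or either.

either

Both values of b occur among assignments with g4 = 0:
  b=0: a=0, b=0, c=1, d=1, e=0
  b=1: a=0, b=1, c=1, d=0, e=0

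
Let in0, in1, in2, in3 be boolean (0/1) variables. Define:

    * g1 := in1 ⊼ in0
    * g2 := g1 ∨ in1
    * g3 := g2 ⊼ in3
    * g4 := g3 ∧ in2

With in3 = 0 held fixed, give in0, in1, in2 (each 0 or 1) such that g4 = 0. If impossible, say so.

g4 = g3 ∧ in2 must be 0, so at least one of g3, in2 is 0.
Check with in3 = 0 and in0=1, in1=0, in2=0:
g1 = in1 ⊼ in0 = 0 ⊼ 1 = 1
g2 = g1 ∨ in1 = 1 ∨ 0 = 1
g3 = g2 ⊼ in3 = 1 ⊼ 0 = 1
g4 = g3 ∧ in2 = 1 ∧ 0 = 0
So g4 = 0.

in0=1, in1=0, in2=0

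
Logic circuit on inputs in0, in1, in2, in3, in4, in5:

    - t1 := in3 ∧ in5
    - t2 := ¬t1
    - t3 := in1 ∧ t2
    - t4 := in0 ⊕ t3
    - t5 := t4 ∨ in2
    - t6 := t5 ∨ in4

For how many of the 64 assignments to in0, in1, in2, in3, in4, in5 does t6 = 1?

t6 = t5 ∨ in4 must be 1, so at least one of t5, in4 is 1.
Enumerating the 64 input combinations, 56 give t6 = 1 and 8 give t6 = 0.

56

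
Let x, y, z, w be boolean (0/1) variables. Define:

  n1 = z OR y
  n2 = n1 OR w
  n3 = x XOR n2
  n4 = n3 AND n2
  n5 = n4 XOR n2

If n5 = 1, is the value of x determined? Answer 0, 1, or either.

1

n5 = n4 XOR n2 must be 1, so n4 and n2 differ.
Every assignment with n5 = 1 has x = 1; there are 7 such assignment(s).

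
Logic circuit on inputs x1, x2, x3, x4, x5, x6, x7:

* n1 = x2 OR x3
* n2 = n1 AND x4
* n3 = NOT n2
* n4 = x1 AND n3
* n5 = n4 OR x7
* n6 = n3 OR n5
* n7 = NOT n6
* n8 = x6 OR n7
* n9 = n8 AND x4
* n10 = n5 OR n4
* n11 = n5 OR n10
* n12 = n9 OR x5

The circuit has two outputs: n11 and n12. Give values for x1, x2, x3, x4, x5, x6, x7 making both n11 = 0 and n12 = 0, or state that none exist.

x1=0 x2=1 x3=0 x4=0 x5=0 x6=0 x7=0

Check with x1=0 x2=1 x3=0 x4=0 x5=0 x6=0 x7=0:
n1 = x2 OR x3 = 1 OR 0 = 1
n2 = n1 AND x4 = 1 AND 0 = 0
n3 = NOT n2 = NOT 0 = 1
n4 = x1 AND n3 = 0 AND 1 = 0
n5 = n4 OR x7 = 0 OR 0 = 0
n6 = n3 OR n5 = 1 OR 0 = 1
n7 = NOT n6 = NOT 1 = 0
n8 = x6 OR n7 = 0 OR 0 = 0
n9 = n8 AND x4 = 0 AND 0 = 0
n10 = n5 OR n4 = 0 OR 0 = 0
n11 = n5 OR n10 = 0 OR 0 = 0
n12 = n9 OR x5 = 0 OR 0 = 0
So n11 = 0 and n12 = 0.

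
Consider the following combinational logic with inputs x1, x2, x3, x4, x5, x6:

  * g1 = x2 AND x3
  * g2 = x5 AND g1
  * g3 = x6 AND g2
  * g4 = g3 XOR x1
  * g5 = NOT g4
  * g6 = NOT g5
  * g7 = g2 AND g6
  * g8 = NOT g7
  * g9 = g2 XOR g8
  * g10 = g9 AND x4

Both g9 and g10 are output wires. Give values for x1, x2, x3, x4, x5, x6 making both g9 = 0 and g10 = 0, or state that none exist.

x1=0 x2=1 x3=1 x4=0 x5=1 x6=0

Check with x1=0 x2=1 x3=1 x4=0 x5=1 x6=0:
g1 = x2 AND x3 = 1 AND 1 = 1
g2 = x5 AND g1 = 1 AND 1 = 1
g3 = x6 AND g2 = 0 AND 1 = 0
g4 = g3 XOR x1 = 0 XOR 0 = 0
g5 = NOT g4 = NOT 0 = 1
g6 = NOT g5 = NOT 1 = 0
g7 = g2 AND g6 = 1 AND 0 = 0
g8 = NOT g7 = NOT 0 = 1
g9 = g2 XOR g8 = 1 XOR 1 = 0
g10 = g9 AND x4 = 0 AND 0 = 0
So g9 = 0 and g10 = 0.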